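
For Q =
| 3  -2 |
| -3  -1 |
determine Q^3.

Q^2 = [[15, -4], [-6, 7]]
Q^3 = [[57, -26], [-39, 5]]

[[57, -26], [-39, 5]]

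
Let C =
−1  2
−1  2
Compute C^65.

C² = C (a projection; rank 1, trace 1), so C^65 = C.

[[−1, 2], [−1, 2]]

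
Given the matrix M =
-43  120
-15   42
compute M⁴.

tr M = -1 and det M = -6, so the characteristic polynomial is λ² − (-1)λ + (-6) with roots 2 and -3.
Eigenvectors give P = [[-8, -3], [-3, -1]] with P⁻¹ = [[1, -3], [-3, 8]], and M = P·diag(2, -3)·P⁻¹.
Then M⁴ = P·diag(16, 81)·P⁻¹ = [[-128, -243], [-48, -81]] · [[1, -3], [-3, 8]] = [[601, -1560], [195, -504]].

[[601, -1560], [195, -504]]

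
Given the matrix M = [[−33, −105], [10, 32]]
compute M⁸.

[[44391, 132405], [−12610, −37574]]

tr M = −1 and det M = −6, so the characteristic polynomial is λ² − (−1)λ + (−6) with roots 2 and −3.
Eigenvectors give P = [[−3, 7], [1, −2]] with P⁻¹ = [[2, 7], [1, 3]], and M = P·diag(2, −3)·P⁻¹.
Then M⁸ = P·diag(256, 6561)·P⁻¹ = [[−768, 45927], [256, −13122]] · [[2, 7], [1, 3]] = [[44391, 132405], [−12610, −37574]].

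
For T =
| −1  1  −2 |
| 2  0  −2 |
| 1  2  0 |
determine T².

[[1, −5, 0], [−4, −2, −4], [3, 1, −6]]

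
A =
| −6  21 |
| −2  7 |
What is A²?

[[−6, 21], [−2, 7]]

A² = A (a projection; rank 1, trace 1), so A² = A.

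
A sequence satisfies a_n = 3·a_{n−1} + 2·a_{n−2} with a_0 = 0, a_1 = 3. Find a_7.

With companion matrix M = [[3, 2], [1, 0]], [a_n, a_{n−1}]ᵀ = M·[a_{n−1}, a_{n−2}]ᵀ, so [a_7, a_6]ᵀ = M^6·[a_1, a_0]ᵀ.
M^6 = [[1763, 990], [495, 278]], giving [a_7, a_6]ᵀ = [[5289], [1485]].

5289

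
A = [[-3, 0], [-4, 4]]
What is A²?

[[9, 0], [-4, 16]]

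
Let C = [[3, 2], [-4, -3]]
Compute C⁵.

[[3, 2], [-4, -3]]

C² = I (check: tr C = 0 and det C = -1), so C⁵ = C since 5 is odd.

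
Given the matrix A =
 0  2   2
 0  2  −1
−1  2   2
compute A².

[[−2, 8, 2], [1, 2, −4], [−2, 6, 0]]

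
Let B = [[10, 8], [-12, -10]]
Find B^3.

[[40, 32], [-48, -40]]

tr B = 0 and det B = -4, so the characteristic polynomial is λ² − (0)λ + (-4) with roots 2 and -2.
Eigenvectors give P = [[-1, -2], [1, 3]] with P⁻¹ = [[-3, -2], [1, 1]], and B = P·diag(2, -2)·P⁻¹.
Then B^3 = P·diag(8, -8)·P⁻¹ = [[-8, 16], [8, -24]] · [[-3, -2], [1, 1]] = [[40, 32], [-48, -40]].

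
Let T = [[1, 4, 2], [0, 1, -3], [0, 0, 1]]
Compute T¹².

T = I + N where N = [[0, 4, 2], [0, 0, -3], [0, 0, 0]] is strictly upper-triangular, so N³ = 0.
(I + N)¹² = I + 12·N + 66·N² = [[1, 48, -768], [0, 1, -36], [0, 0, 1]].

[[1, 48, -768], [0, 1, -36], [0, 0, 1]]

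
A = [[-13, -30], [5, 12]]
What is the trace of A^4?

97

tr A = -1 and det A = -6, so the characteristic polynomial is λ² − (-1)λ + (-6) with roots -3 and 2.
Eigenvectors give P = [[3, -2], [-1, 1]] with P⁻¹ = [[1, 2], [1, 3]], and A = P·diag(-3, 2)·P⁻¹.
Then A^4 = P·diag(81, 16)·P⁻¹ = [[243, -32], [-81, 16]] · [[1, 2], [1, 3]] = [[211, 390], [-65, -114]].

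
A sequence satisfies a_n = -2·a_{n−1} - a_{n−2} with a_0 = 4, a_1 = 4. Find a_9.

68

With companion matrix T = [[-2, -1], [1, 0]], [a_n, a_{n−1}]ᵀ = T·[a_{n−1}, a_{n−2}]ᵀ, so [a_9, a_8]ᵀ = T⁸·[a_1, a_0]ᵀ.
T⁸ = [[9, 8], [-8, -7]], giving [a_9, a_8]ᵀ = [[68], [-60]].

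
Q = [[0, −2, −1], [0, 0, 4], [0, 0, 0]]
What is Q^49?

[[0, 0, 0], [0, 0, 0], [0, 0, 0]]

Q is strictly triangular, hence nilpotent: Q^3 = 0, so Q^49 = 0.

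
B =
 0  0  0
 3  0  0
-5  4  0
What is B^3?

[[0, 0, 0], [0, 0, 0], [0, 0, 0]]

B is strictly triangular, hence nilpotent: B^3 = 0, so B^3 = 0.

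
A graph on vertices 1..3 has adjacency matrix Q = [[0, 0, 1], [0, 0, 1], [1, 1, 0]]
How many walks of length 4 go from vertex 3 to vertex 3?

The number of length-4 walks from vertex 3 to vertex 3 is entry (3,3) of Q⁴, where Q is the adjacency matrix.
Q² = [[1, 1, 0], [1, 1, 0], [0, 0, 2]]
Q³ = [[0, 0, 2], [0, 0, 2], [2, 2, 0]]
Q⁴ = [[2, 2, 0], [2, 2, 0], [0, 0, 4]]

4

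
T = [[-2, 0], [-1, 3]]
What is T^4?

[[16, 0], [-13, 81]]

T^2 = [[4, 0], [-1, 9]]
T^3 = [[-8, 0], [-7, 27]]
T^4 = [[16, 0], [-13, 81]]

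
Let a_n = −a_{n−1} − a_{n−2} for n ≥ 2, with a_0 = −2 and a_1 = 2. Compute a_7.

With companion matrix A = [[−1, −1], [1, 0]], [a_n, a_{n−1}]ᵀ = A·[a_{n−1}, a_{n−2}]ᵀ, so [a_7, a_6]ᵀ = A⁶·[a_1, a_0]ᵀ.
A⁶ = [[1, 0], [0, 1]], giving [a_7, a_6]ᵀ = [[2], [−2]].

2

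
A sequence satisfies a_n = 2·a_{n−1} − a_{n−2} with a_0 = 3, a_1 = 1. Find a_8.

With companion matrix C = [[2, −1], [1, 0]], [a_n, a_{n−1}]ᵀ = C·[a_{n−1}, a_{n−2}]ᵀ, so [a_8, a_7]ᵀ = C⁷·[a_1, a_0]ᵀ.
C⁷ = [[8, −7], [7, −6]], giving [a_8, a_7]ᵀ = [[−13], [−11]].

−13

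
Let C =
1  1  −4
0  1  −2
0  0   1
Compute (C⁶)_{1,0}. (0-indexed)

C = I + N where N = [[0, 1, −4], [0, 0, −2], [0, 0, 0]] is strictly upper-triangular, so N³ = 0.
(I + N)⁶ = I + 6·N + 15·N² = [[1, 6, −54], [0, 1, −12], [0, 0, 1]].

0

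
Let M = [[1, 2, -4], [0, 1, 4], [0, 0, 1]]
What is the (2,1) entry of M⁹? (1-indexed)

M = I + N where N = [[0, 2, -4], [0, 0, 4], [0, 0, 0]] is strictly upper-triangular, so N³ = 0.
(I + N)⁹ = I + 9·N + 36·N² = [[1, 18, 252], [0, 1, 36], [0, 0, 1]].

0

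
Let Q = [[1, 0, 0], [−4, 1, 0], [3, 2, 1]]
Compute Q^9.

Q = I + N where N = [[0, 0, 0], [−4, 0, 0], [3, 2, 0]] is strictly lower-triangular, so N^3 = 0.
(I + N)^9 = I + 9·N + 36·N^2 = [[1, 0, 0], [−36, 1, 0], [−261, 18, 1]].

[[1, 0, 0], [−36, 1, 0], [−261, 18, 1]]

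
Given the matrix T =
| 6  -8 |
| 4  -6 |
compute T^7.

tr T = 0 and det T = -4, so the characteristic polynomial is λ² − (0)λ + (-4) with roots -2 and 2.
Eigenvectors give P = [[-1, -2], [-1, -1]] with P⁻¹ = [[1, -2], [-1, 1]], and T = P·diag(-2, 2)·P⁻¹.
Then T^7 = P·diag(-128, 128)·P⁻¹ = [[128, -256], [128, -128]] · [[1, -2], [-1, 1]] = [[384, -512], [256, -384]].

[[384, -512], [256, -384]]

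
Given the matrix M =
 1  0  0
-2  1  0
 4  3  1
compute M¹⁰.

M = I + N where N = [[0, 0, 0], [-2, 0, 0], [4, 3, 0]] is strictly lower-triangular, so N³ = 0.
(I + N)¹⁰ = I + 10·N + 45·N² = [[1, 0, 0], [-20, 1, 0], [-230, 30, 1]].

[[1, 0, 0], [-20, 1, 0], [-230, 30, 1]]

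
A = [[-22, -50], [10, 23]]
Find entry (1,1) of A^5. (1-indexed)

tr A = 1 and det A = -6, so the characteristic polynomial is λ² − (1)λ + (-6) with roots -2 and 3.
Eigenvectors give P = [[5, -2], [-2, 1]] with P⁻¹ = [[1, 2], [2, 5]], and A = P·diag(-2, 3)·P⁻¹.
Then A^5 = P·diag(-32, 243)·P⁻¹ = [[-160, -486], [64, 243]] · [[1, 2], [2, 5]] = [[-1132, -2750], [550, 1343]].

-1132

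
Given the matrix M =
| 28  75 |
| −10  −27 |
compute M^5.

tr M = 1 and det M = −6, so the characteristic polynomial is λ² − (1)λ + (−6) with roots 3 and −2.
Eigenvectors give P = [[3, 5], [−1, −2]] with P⁻¹ = [[2, 5], [−1, −3]], and M = P·diag(3, −2)·P⁻¹.
Then M^5 = P·diag(243, −32)·P⁻¹ = [[729, −160], [−243, 64]] · [[2, 5], [−1, −3]] = [[1618, 4125], [−550, −1407]].

[[1618, 4125], [−550, −1407]]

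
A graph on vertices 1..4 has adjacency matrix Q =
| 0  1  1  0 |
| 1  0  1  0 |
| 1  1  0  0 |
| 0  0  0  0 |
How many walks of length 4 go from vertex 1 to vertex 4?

0

The number of length-4 walks from vertex 1 to vertex 4 is entry (1,4) of Q^4, where Q is the adjacency matrix.
Q^2 = [[2, 1, 1, 0], [1, 2, 1, 0], [1, 1, 2, 0], [0, 0, 0, 0]]
Q^3 = [[2, 3, 3, 0], [3, 2, 3, 0], [3, 3, 2, 0], [0, 0, 0, 0]]
Q^4 = [[6, 5, 5, 0], [5, 6, 5, 0], [5, 5, 6, 0], [0, 0, 0, 0]]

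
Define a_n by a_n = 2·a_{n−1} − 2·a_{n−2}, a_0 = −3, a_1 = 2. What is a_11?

With companion matrix Q = [[2, −2], [1, 0]], [a_n, a_{n−1}]ᵀ = Q·[a_{n−1}, a_{n−2}]ᵀ, so [a_11, a_10]ᵀ = Q¹⁰·[a_1, a_0]ᵀ.
Q¹⁰ = [[32, −64], [32, −32]], giving [a_11, a_10]ᵀ = [[256], [160]].

256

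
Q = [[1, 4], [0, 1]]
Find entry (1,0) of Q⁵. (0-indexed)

Q = I + N where N = [[0, 4], [0, 0]] is strictly upper-triangular, so N² = 0.
(I + N)⁵ = I + 5·N = [[1, 20], [0, 1]].

0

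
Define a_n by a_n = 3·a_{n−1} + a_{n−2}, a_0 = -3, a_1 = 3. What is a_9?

27129

With companion matrix Q = [[3, 1], [1, 0]], [a_n, a_{n−1}]ᵀ = Q·[a_{n−1}, a_{n−2}]ᵀ, so [a_9, a_8]ᵀ = Q⁸·[a_1, a_0]ᵀ.
Q⁸ = [[12970, 3927], [3927, 1189]], giving [a_9, a_8]ᵀ = [[27129], [8214]].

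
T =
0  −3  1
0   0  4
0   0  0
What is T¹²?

T is strictly triangular, hence nilpotent: T³ = 0, so T¹² = 0.

[[0, 0, 0], [0, 0, 0], [0, 0, 0]]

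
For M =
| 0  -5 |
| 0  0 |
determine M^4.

[[0, 0], [0, 0]]

M is strictly triangular, hence nilpotent: M^2 = 0, so M^4 = 0.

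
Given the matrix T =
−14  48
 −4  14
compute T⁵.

[[−224, 768], [−64, 224]]

tr T = 0 and det T = −4, so the characteristic polynomial is λ² − (0)λ + (−4) with roots −2 and 2.
Eigenvectors give P = [[−4, 3], [−1, 1]] with P⁻¹ = [[−1, 3], [−1, 4]], and T = P·diag(−2, 2)·P⁻¹.
Then T⁵ = P·diag(−32, 32)·P⁻¹ = [[128, 96], [32, 32]] · [[−1, 3], [−1, 4]] = [[−224, 768], [−64, 224]].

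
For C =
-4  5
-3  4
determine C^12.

[[1, 0], [0, 1]]

C² = I (check: tr C = 0 and det C = -1), so C^12 = I since 12 is even.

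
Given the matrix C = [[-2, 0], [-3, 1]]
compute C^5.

tr C = -1 and det C = -2, so the characteristic polynomial is λ² − (-1)λ + (-2) with roots -2 and 1.
Eigenvectors give P = [[-1, 0], [-1, 1]] with P⁻¹ = [[-1, 0], [-1, 1]], and C = P·diag(-2, 1)·P⁻¹.
Then C^5 = P·diag(-32, 1)·P⁻¹ = [[32, 0], [32, 1]] · [[-1, 0], [-1, 1]] = [[-32, 0], [-33, 1]].

[[-32, 0], [-33, 1]]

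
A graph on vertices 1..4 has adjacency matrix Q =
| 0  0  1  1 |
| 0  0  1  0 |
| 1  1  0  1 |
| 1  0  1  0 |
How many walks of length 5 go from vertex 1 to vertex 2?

6

The number of length-5 walks from vertex 1 to vertex 2 is entry (1,2) of Q⁵, where Q is the adjacency matrix.
Q² = [[2, 1, 1, 1], [1, 1, 0, 1], [1, 0, 3, 1], [1, 1, 1, 2]]
Q³ = [[2, 1, 4, 3], [1, 0, 3, 1], [4, 3, 2, 4], [3, 1, 4, 2]]
Q⁴ = [[7, 4, 6, 6], [4, 3, 2, 4], [6, 2, 11, 6], [6, 4, 6, 7]]
Q⁵ = [[12, 6, 17, 13], [6, 2, 11, 6], [17, 11, 14, 17], [13, 6, 17, 12]]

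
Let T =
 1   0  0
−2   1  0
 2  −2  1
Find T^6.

T = I + N where N = [[0, 0, 0], [−2, 0, 0], [2, −2, 0]] is strictly lower-triangular, so N^3 = 0.
(I + N)^6 = I + 6·N + 15·N^2 = [[1, 0, 0], [−12, 1, 0], [72, −12, 1]].

[[1, 0, 0], [−12, 1, 0], [72, −12, 1]]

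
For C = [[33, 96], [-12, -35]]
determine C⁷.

[[17505, 52512], [-6564, -19691]]

tr C = -2 and det C = -3, so the characteristic polynomial is λ² − (-2)λ + (-3) with roots 1 and -3.
Eigenvectors give P = [[-3, -8], [1, 3]] with P⁻¹ = [[-3, -8], [1, 3]], and C = P·diag(1, -3)·P⁻¹.
Then C⁷ = P·diag(1, -2187)·P⁻¹ = [[-3, 17496], [1, -6561]] · [[-3, -8], [1, 3]] = [[17505, 52512], [-6564, -19691]].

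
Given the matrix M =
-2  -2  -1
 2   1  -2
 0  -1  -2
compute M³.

M² = [[0, 3, 8], [-2, -1, 0], [-2, 1, 6]]
M³ = [[6, -5, -22], [2, 3, 4], [6, -1, -12]]

[[6, -5, -22], [2, 3, 4], [6, -1, -12]]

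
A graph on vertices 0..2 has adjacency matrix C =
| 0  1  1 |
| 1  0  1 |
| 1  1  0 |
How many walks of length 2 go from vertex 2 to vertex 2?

2

The number of length-2 walks from vertex 2 to vertex 2 is entry (2,2) of C^2, where C is the adjacency matrix.
C^2 = [[2, 1, 1], [1, 2, 1], [1, 1, 2]]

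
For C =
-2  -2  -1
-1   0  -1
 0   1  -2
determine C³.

C² = [[6, 3, 6], [2, 1, 3], [-1, -2, 3]]
C³ = [[-15, -6, -21], [-5, -1, -9], [4, 5, -3]]

[[-15, -6, -21], [-5, -1, -9], [4, 5, -3]]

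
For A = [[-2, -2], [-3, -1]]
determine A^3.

A^2 = [[10, 6], [9, 7]]
A^3 = [[-38, -26], [-39, -25]]

[[-38, -26], [-39, -25]]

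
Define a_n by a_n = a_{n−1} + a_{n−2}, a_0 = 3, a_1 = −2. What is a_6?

With companion matrix A = [[1, 1], [1, 0]], [a_n, a_{n−1}]ᵀ = A·[a_{n−1}, a_{n−2}]ᵀ, so [a_6, a_5]ᵀ = A⁵·[a_1, a_0]ᵀ.
A⁵ = [[8, 5], [5, 3]], giving [a_6, a_5]ᵀ = [[−1], [−1]].

−1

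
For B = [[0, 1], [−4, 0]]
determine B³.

B² = [[−4, 0], [0, −4]]
B³ = [[0, −4], [16, 0]]

[[0, −4], [16, 0]]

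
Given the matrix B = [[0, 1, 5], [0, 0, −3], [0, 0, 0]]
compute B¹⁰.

[[0, 0, 0], [0, 0, 0], [0, 0, 0]]

B is strictly triangular, hence nilpotent: B³ = 0, so B¹⁰ = 0.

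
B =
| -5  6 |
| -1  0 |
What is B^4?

[[211, -390], [65, -114]]

tr B = -5 and det B = 6, so the characteristic polynomial is λ² − (-5)λ + (6) with roots -2 and -3.
Eigenvectors give P = [[-2, 3], [-1, 1]] with P⁻¹ = [[1, -3], [1, -2]], and B = P·diag(-2, -3)·P⁻¹.
Then B^4 = P·diag(16, 81)·P⁻¹ = [[-32, 243], [-16, 81]] · [[1, -3], [1, -2]] = [[211, -390], [65, -114]].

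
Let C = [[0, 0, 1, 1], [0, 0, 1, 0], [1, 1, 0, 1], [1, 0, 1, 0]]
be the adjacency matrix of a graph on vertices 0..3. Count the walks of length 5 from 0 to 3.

The number of length-5 walks from vertex 0 to vertex 3 is entry (0,3) of C⁵, where C is the adjacency matrix.
C² = [[2, 1, 1, 1], [1, 1, 0, 1], [1, 0, 3, 1], [1, 1, 1, 2]]
C³ = [[2, 1, 4, 3], [1, 0, 3, 1], [4, 3, 2, 4], [3, 1, 4, 2]]
C⁴ = [[7, 4, 6, 6], [4, 3, 2, 4], [6, 2, 11, 6], [6, 4, 6, 7]]
C⁵ = [[12, 6, 17, 13], [6, 2, 11, 6], [17, 11, 14, 17], [13, 6, 17, 12]]

13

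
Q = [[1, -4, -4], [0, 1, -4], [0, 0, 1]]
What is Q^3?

Q = I + N where N = [[0, -4, -4], [0, 0, -4], [0, 0, 0]] is strictly upper-triangular, so N^3 = 0.
(I + N)^3 = I + 3·N + 3·N^2 = [[1, -12, 36], [0, 1, -12], [0, 0, 1]].

[[1, -12, 36], [0, 1, -12], [0, 0, 1]]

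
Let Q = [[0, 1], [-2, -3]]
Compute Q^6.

[[-62, -63], [126, 127]]

tr Q = -3 and det Q = 2, so the characteristic polynomial is λ² − (-3)λ + (2) with roots -1 and -2.
Eigenvectors give P = [[1, 1], [-1, -2]] with P⁻¹ = [[2, 1], [-1, -1]], and Q = P·diag(-1, -2)·P⁻¹.
Then Q^6 = P·diag(1, 64)·P⁻¹ = [[1, 64], [-1, -128]] · [[2, 1], [-1, -1]] = [[-62, -63], [126, 127]].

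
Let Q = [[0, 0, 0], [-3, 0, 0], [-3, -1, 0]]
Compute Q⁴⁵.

Q is strictly triangular, hence nilpotent: Q³ = 0, so Q⁴⁵ = 0.

[[0, 0, 0], [0, 0, 0], [0, 0, 0]]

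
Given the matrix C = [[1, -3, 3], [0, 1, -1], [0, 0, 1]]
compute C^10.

[[1, -30, 165], [0, 1, -10], [0, 0, 1]]

C = I + N where N = [[0, -3, 3], [0, 0, -1], [0, 0, 0]] is strictly upper-triangular, so N^3 = 0.
(I + N)^10 = I + 10·N + 45·N^2 = [[1, -30, 165], [0, 1, -10], [0, 0, 1]].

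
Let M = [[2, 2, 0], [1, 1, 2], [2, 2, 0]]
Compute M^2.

[[6, 6, 4], [7, 7, 2], [6, 6, 4]]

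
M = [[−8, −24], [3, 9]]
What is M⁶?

M² = M (a projection; rank 1, trace 1), so M⁶ = M.

[[−8, −24], [3, 9]]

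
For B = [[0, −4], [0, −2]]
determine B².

[[0, 8], [0, 4]]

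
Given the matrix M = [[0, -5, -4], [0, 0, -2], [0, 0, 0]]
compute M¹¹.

[[0, 0, 0], [0, 0, 0], [0, 0, 0]]

M is strictly triangular, hence nilpotent: M³ = 0, so M¹¹ = 0.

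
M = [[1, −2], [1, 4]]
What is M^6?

tr M = 5 and det M = 6, so the characteristic polynomial is λ² − (5)λ + (6) with roots 2 and 3.
Eigenvectors give P = [[2, 1], [−1, −1]] with P⁻¹ = [[1, 1], [−1, −2]], and M = P·diag(2, 3)·P⁻¹.
Then M^6 = P·diag(64, 729)·P⁻¹ = [[128, 729], [−64, −729]] · [[1, 1], [−1, −2]] = [[−601, −1330], [665, 1394]].

[[−601, −1330], [665, 1394]]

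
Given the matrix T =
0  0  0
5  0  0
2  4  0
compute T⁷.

[[0, 0, 0], [0, 0, 0], [0, 0, 0]]

T is strictly triangular, hence nilpotent: T³ = 0, so T⁷ = 0.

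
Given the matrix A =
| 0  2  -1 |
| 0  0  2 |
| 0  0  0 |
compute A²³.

[[0, 0, 0], [0, 0, 0], [0, 0, 0]]

A is strictly triangular, hence nilpotent: A³ = 0, so A²³ = 0.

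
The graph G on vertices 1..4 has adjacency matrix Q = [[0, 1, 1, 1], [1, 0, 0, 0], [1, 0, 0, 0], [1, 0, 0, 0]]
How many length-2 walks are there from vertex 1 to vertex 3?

The number of length-2 walks from vertex 1 to vertex 3 is entry (1,3) of Q², where Q is the adjacency matrix.
Q² = [[3, 0, 0, 0], [0, 1, 1, 1], [0, 1, 1, 1], [0, 1, 1, 1]]

0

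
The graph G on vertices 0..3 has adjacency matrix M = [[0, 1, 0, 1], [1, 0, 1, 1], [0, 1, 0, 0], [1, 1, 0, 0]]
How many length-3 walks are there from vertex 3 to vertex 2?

1

The number of length-3 walks from vertex 3 to vertex 2 is entry (3,2) of M^3, where M is the adjacency matrix.
M^2 = [[2, 1, 1, 1], [1, 3, 0, 1], [1, 0, 1, 1], [1, 1, 1, 2]]
M^3 = [[2, 4, 1, 3], [4, 2, 3, 4], [1, 3, 0, 1], [3, 4, 1, 2]]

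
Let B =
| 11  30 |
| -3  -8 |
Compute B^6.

[[631, 1890], [-189, -566]]

tr B = 3 and det B = 2, so the characteristic polynomial is λ² − (3)λ + (2) with roots 1 and 2.
Eigenvectors give P = [[-3, -10], [1, 3]] with P⁻¹ = [[3, 10], [-1, -3]], and B = P·diag(1, 2)·P⁻¹.
Then B^6 = P·diag(1, 64)·P⁻¹ = [[-3, -640], [1, 192]] · [[3, 10], [-1, -3]] = [[631, 1890], [-189, -566]].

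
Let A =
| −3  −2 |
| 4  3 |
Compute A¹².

A² = I (check: tr A = 0 and det A = −1), so A¹² = I since 12 is even.

[[1, 0], [0, 1]]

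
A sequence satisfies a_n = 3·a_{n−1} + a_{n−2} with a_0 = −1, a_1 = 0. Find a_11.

−42837

With companion matrix T = [[3, 1], [1, 0]], [a_n, a_{n−1}]ᵀ = T·[a_{n−1}, a_{n−2}]ᵀ, so [a_11, a_10]ᵀ = T¹⁰·[a_1, a_0]ᵀ.
T¹⁰ = [[141481, 42837], [42837, 12970]], giving [a_11, a_10]ᵀ = [[−42837], [−12970]].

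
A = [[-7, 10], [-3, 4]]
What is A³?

[[-43, 70], [-21, 34]]

tr A = -3 and det A = 2, so the characteristic polynomial is λ² − (-3)λ + (2) with roots -2 and -1.
Eigenvectors give P = [[2, 5], [1, 3]] with P⁻¹ = [[3, -5], [-1, 2]], and A = P·diag(-2, -1)·P⁻¹.
Then A³ = P·diag(-8, -1)·P⁻¹ = [[-16, -5], [-8, -3]] · [[3, -5], [-1, 2]] = [[-43, 70], [-21, 34]].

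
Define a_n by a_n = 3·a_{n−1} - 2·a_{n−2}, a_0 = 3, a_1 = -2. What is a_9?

-2552

With companion matrix Q = [[3, -2], [1, 0]], [a_n, a_{n−1}]ᵀ = Q·[a_{n−1}, a_{n−2}]ᵀ, so [a_9, a_8]ᵀ = Q⁸·[a_1, a_0]ᵀ.
Q⁸ = [[511, -510], [255, -254]], giving [a_9, a_8]ᵀ = [[-2552], [-1272]].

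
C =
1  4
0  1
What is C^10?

C = I + N where N = [[0, 4], [0, 0]] is strictly upper-triangular, so N^2 = 0.
(I + N)^10 = I + 10·N = [[1, 40], [0, 1]].

[[1, 40], [0, 1]]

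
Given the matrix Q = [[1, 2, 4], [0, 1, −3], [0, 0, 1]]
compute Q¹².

[[1, 24, −348], [0, 1, −36], [0, 0, 1]]

Q = I + N where N = [[0, 2, 4], [0, 0, −3], [0, 0, 0]] is strictly upper-triangular, so N³ = 0.
(I + N)¹² = I + 12·N + 66·N² = [[1, 24, −348], [0, 1, −36], [0, 0, 1]].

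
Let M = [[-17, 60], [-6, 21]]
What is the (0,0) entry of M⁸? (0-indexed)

tr M = 4 and det M = 3, so the characteristic polynomial is λ² − (4)λ + (3) with roots 1 and 3.
Eigenvectors give P = [[10, 3], [3, 1]] with P⁻¹ = [[1, -3], [-3, 10]], and M = P·diag(1, 3)·P⁻¹.
Then M⁸ = P·diag(1, 6561)·P⁻¹ = [[10, 19683], [3, 6561]] · [[1, -3], [-3, 10]] = [[-59039, 196800], [-19680, 65601]].

-59039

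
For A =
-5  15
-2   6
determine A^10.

[[-5, 15], [-2, 6]]

A² = A (a projection; rank 1, trace 1), so A^10 = A.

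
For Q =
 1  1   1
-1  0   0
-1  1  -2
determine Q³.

Q² = [[-1, 2, -1], [-1, -1, -1], [0, -3, 3]]
Q³ = [[-2, -2, 1], [1, -2, 1], [0, 3, -6]]

[[-2, -2, 1], [1, -2, 1], [0, 3, -6]]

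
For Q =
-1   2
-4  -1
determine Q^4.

Q^2 = [[-7, -4], [8, -7]]
Q^3 = [[23, -10], [20, 23]]
Q^4 = [[17, 56], [-112, 17]]

[[17, 56], [-112, 17]]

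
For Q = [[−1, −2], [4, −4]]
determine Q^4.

Q^2 = [[−7, 10], [−20, 8]]
Q^3 = [[47, −26], [52, 8]]
Q^4 = [[−151, 10], [−20, −136]]

[[−151, 10], [−20, −136]]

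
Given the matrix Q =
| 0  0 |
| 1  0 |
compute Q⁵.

Q is strictly triangular, hence nilpotent: Q² = 0, so Q⁵ = 0.

[[0, 0], [0, 0]]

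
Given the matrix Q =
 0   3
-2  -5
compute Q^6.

[[-1266, -1995], [1330, 2059]]

tr Q = -5 and det Q = 6, so the characteristic polynomial is λ² − (-5)λ + (6) with roots -3 and -2.
Eigenvectors give P = [[-1, 3], [1, -2]] with P⁻¹ = [[2, 3], [1, 1]], and Q = P·diag(-3, -2)·P⁻¹.
Then Q^6 = P·diag(729, 64)·P⁻¹ = [[-729, 192], [729, -128]] · [[2, 3], [1, 1]] = [[-1266, -1995], [1330, 2059]].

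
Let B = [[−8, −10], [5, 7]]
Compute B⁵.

[[−518, −550], [275, 307]]

tr B = −1 and det B = −6, so the characteristic polynomial is λ² − (−1)λ + (−6) with roots −3 and 2.
Eigenvectors give P = [[2, −1], [−1, 1]] with P⁻¹ = [[1, 1], [1, 2]], and B = P·diag(−3, 2)·P⁻¹.
Then B⁵ = P·diag(−243, 32)·P⁻¹ = [[−486, −32], [243, 32]] · [[1, 1], [1, 2]] = [[−518, −550], [275, 307]].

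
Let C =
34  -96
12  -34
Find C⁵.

[[544, -1536], [192, -544]]

tr C = 0 and det C = -4, so the characteristic polynomial is λ² − (0)λ + (-4) with roots 2 and -2.
Eigenvectors give P = [[3, -8], [1, -3]] with P⁻¹ = [[3, -8], [1, -3]], and C = P·diag(2, -2)·P⁻¹.
Then C⁵ = P·diag(32, -32)·P⁻¹ = [[96, 256], [32, 96]] · [[3, -8], [1, -3]] = [[544, -1536], [192, -544]].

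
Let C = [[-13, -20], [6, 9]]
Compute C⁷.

[[-13117, -21860], [6558, 10929]]

tr C = -4 and det C = 3, so the characteristic polynomial is λ² − (-4)λ + (3) with roots -3 and -1.
Eigenvectors give P = [[2, -5], [-1, 3]] with P⁻¹ = [[3, 5], [1, 2]], and C = P·diag(-3, -1)·P⁻¹.
Then C⁷ = P·diag(-2187, -1)·P⁻¹ = [[-4374, 5], [2187, -3]] · [[3, 5], [1, 2]] = [[-13117, -21860], [6558, 10929]].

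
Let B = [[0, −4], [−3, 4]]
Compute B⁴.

B² = [[12, −16], [−12, 28]]
B³ = [[48, −112], [−84, 160]]
B⁴ = [[336, −640], [−480, 976]]

[[336, −640], [−480, 976]]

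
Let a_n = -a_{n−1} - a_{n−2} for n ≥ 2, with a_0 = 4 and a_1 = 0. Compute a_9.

4

With companion matrix C = [[-1, -1], [1, 0]], [a_n, a_{n−1}]ᵀ = C·[a_{n−1}, a_{n−2}]ᵀ, so [a_9, a_8]ᵀ = C^8·[a_1, a_0]ᵀ.
C^8 = [[0, 1], [-1, -1]], giving [a_9, a_8]ᵀ = [[4], [-4]].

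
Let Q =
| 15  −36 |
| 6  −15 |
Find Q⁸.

[[6561, 0], [0, 6561]]

tr Q = 0 and det Q = −9, so the characteristic polynomial is λ² − (0)λ + (−9) with roots 3 and −3.
Eigenvectors give P = [[3, 2], [1, 1]] with P⁻¹ = [[1, −2], [−1, 3]], and Q = P·diag(3, −3)·P⁻¹.
Then Q⁸ = P·diag(6561, 6561)·P⁻¹ = [[19683, 13122], [6561, 6561]] · [[1, −2], [−1, 3]] = [[6561, 0], [0, 6561]].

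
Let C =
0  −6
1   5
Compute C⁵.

[[−390, −1266], [211, 665]]

tr C = 5 and det C = 6, so the characteristic polynomial is λ² − (5)λ + (6) with roots 3 and 2.
Eigenvectors give P = [[−2, 3], [1, −1]] with P⁻¹ = [[1, 3], [1, 2]], and C = P·diag(3, 2)·P⁻¹.
Then C⁵ = P·diag(243, 32)·P⁻¹ = [[−486, 96], [243, −32]] · [[1, 3], [1, 2]] = [[−390, −1266], [211, 665]].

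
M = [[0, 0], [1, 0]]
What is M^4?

M is strictly triangular, hence nilpotent: M^2 = 0, so M^4 = 0.

[[0, 0], [0, 0]]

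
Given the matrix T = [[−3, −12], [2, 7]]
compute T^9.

[[−39363, −118092], [19682, 59047]]

tr T = 4 and det T = 3, so the characteristic polynomial is λ² − (4)λ + (3) with roots 1 and 3.
Eigenvectors give P = [[3, −2], [−1, 1]] with P⁻¹ = [[1, 2], [1, 3]], and T = P·diag(1, 3)·P⁻¹.
Then T^9 = P·diag(1, 19683)·P⁻¹ = [[3, −39366], [−1, 19683]] · [[1, 2], [1, 3]] = [[−39363, −118092], [19682, 59047]].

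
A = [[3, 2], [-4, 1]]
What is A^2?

[[1, 8], [-16, -7]]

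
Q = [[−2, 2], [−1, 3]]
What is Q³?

[[−6, 10], [−5, 19]]

Q² = [[2, 2], [−1, 7]]
Q³ = [[−6, 10], [−5, 19]]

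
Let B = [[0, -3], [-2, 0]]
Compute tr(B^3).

B^2 = [[6, 0], [0, 6]]
B^3 = [[0, -18], [-12, 0]]

0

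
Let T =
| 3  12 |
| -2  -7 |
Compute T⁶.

[[-1455, -4368], [728, 2185]]

tr T = -4 and det T = 3, so the characteristic polynomial is λ² − (-4)λ + (3) with roots -3 and -1.
Eigenvectors give P = [[-2, 3], [1, -1]] with P⁻¹ = [[1, 3], [1, 2]], and T = P·diag(-3, -1)·P⁻¹.
Then T⁶ = P·diag(729, 1)·P⁻¹ = [[-1458, 3], [729, -1]] · [[1, 3], [1, 2]] = [[-1455, -4368], [728, 2185]].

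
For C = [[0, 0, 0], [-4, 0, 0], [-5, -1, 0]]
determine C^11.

C is strictly triangular, hence nilpotent: C^3 = 0, so C^11 = 0.

[[0, 0, 0], [0, 0, 0], [0, 0, 0]]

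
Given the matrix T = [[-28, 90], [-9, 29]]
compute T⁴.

tr T = 1 and det T = -2, so the characteristic polynomial is λ² − (1)λ + (-2) with roots 2 and -1.
Eigenvectors give P = [[-3, -10], [-1, -3]] with P⁻¹ = [[3, -10], [-1, 3]], and T = P·diag(2, -1)·P⁻¹.
Then T⁴ = P·diag(16, 1)·P⁻¹ = [[-48, -10], [-16, -3]] · [[3, -10], [-1, 3]] = [[-134, 450], [-45, 151]].

[[-134, 450], [-45, 151]]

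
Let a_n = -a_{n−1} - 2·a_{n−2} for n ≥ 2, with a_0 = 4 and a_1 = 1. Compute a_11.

-65

With companion matrix M = [[-1, -2], [1, 0]], [a_n, a_{n−1}]ᵀ = M·[a_{n−1}, a_{n−2}]ᵀ, so [a_11, a_10]ᵀ = M¹⁰·[a_1, a_0]ᵀ.
M¹⁰ = [[23, -22], [11, 34]], giving [a_11, a_10]ᵀ = [[-65], [147]].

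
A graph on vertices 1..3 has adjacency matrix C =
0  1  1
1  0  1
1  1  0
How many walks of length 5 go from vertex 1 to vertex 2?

The number of length-5 walks from vertex 1 to vertex 2 is entry (1,2) of C⁵, where C is the adjacency matrix.
C² = [[2, 1, 1], [1, 2, 1], [1, 1, 2]]
C³ = [[2, 3, 3], [3, 2, 3], [3, 3, 2]]
C⁴ = [[6, 5, 5], [5, 6, 5], [5, 5, 6]]
C⁵ = [[10, 11, 11], [11, 10, 11], [11, 11, 10]]

11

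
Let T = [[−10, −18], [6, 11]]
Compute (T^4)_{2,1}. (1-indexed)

30

tr T = 1 and det T = −2, so the characteristic polynomial is λ² − (1)λ + (−2) with roots −1 and 2.
Eigenvectors give P = [[−2, −3], [1, 2]] with P⁻¹ = [[−2, −3], [1, 2]], and T = P·diag(−1, 2)·P⁻¹.
Then T^4 = P·diag(1, 16)·P⁻¹ = [[−2, −48], [1, 32]] · [[−2, −3], [1, 2]] = [[−44, −90], [30, 61]].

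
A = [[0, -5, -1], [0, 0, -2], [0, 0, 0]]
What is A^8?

A is strictly triangular, hence nilpotent: A^3 = 0, so A^8 = 0.

[[0, 0, 0], [0, 0, 0], [0, 0, 0]]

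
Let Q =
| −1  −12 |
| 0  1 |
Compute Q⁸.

[[1, 0], [0, 1]]

Q² = I (check: tr Q = 0 and det Q = −1), so Q⁸ = I since 8 is even.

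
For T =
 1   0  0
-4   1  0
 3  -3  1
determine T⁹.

T = I + N where N = [[0, 0, 0], [-4, 0, 0], [3, -3, 0]] is strictly lower-triangular, so N³ = 0.
(I + N)⁹ = I + 9·N + 36·N² = [[1, 0, 0], [-36, 1, 0], [459, -27, 1]].

[[1, 0, 0], [-36, 1, 0], [459, -27, 1]]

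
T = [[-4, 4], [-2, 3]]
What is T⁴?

[[56, -36], [18, -7]]

T² = [[8, -4], [2, 1]]
T³ = [[-24, 20], [-10, 11]]
T⁴ = [[56, -36], [18, -7]]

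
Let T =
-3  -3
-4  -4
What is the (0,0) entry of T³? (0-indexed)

T² = [[21, 21], [28, 28]]
T³ = [[-147, -147], [-196, -196]]

-147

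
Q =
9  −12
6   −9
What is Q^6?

tr Q = 0 and det Q = −9, so the characteristic polynomial is λ² − (0)λ + (−9) with roots 3 and −3.
Eigenvectors give P = [[2, 1], [1, 1]] with P⁻¹ = [[1, −1], [−1, 2]], and Q = P·diag(3, −3)·P⁻¹.
Then Q^6 = P·diag(729, 729)·P⁻¹ = [[1458, 729], [729, 729]] · [[1, −1], [−1, 2]] = [[729, 0], [0, 729]].

[[729, 0], [0, 729]]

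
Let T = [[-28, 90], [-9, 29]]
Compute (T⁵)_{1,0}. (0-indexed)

-99

tr T = 1 and det T = -2, so the characteristic polynomial is λ² − (1)λ + (-2) with roots 2 and -1.
Eigenvectors give P = [[-3, 10], [-1, 3]] with P⁻¹ = [[3, -10], [1, -3]], and T = P·diag(2, -1)·P⁻¹.
Then T⁵ = P·diag(32, -1)·P⁻¹ = [[-96, -10], [-32, -3]] · [[3, -10], [1, -3]] = [[-298, 990], [-99, 329]].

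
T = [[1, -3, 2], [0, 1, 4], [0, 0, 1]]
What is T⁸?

T = I + N where N = [[0, -3, 2], [0, 0, 4], [0, 0, 0]] is strictly upper-triangular, so N³ = 0.
(I + N)⁸ = I + 8·N + 28·N² = [[1, -24, -320], [0, 1, 32], [0, 0, 1]].

[[1, -24, -320], [0, 1, 32], [0, 0, 1]]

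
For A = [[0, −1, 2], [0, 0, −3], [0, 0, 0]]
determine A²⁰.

A is strictly triangular, hence nilpotent: A³ = 0, so A²⁰ = 0.

[[0, 0, 0], [0, 0, 0], [0, 0, 0]]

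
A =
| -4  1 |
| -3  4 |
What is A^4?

A^2 = [[13, 0], [0, 13]]
A^3 = [[-52, 13], [-39, 52]]
A^4 = [[169, 0], [0, 169]]

[[169, 0], [0, 169]]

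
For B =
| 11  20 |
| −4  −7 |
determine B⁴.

tr B = 4 and det B = 3, so the characteristic polynomial is λ² − (4)λ + (3) with roots 1 and 3.
Eigenvectors give P = [[−2, −5], [1, 2]] with P⁻¹ = [[2, 5], [−1, −2]], and B = P·diag(1, 3)·P⁻¹.
Then B⁴ = P·diag(1, 81)·P⁻¹ = [[−2, −405], [1, 162]] · [[2, 5], [−1, −2]] = [[401, 800], [−160, −319]].

[[401, 800], [−160, −319]]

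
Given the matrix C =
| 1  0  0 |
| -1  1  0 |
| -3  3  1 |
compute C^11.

[[1, 0, 0], [-11, 1, 0], [-198, 33, 1]]

C = I + N where N = [[0, 0, 0], [-1, 0, 0], [-3, 3, 0]] is strictly lower-triangular, so N^3 = 0.
(I + N)^11 = I + 11·N + 55·N^2 = [[1, 0, 0], [-11, 1, 0], [-198, 33, 1]].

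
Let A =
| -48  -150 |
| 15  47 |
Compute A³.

[[-342, -1050], [105, 323]]

tr A = -1 and det A = -6, so the characteristic polynomial is λ² − (-1)λ + (-6) with roots 2 and -3.
Eigenvectors give P = [[-3, 10], [1, -3]] with P⁻¹ = [[3, 10], [1, 3]], and A = P·diag(2, -3)·P⁻¹.
Then A³ = P·diag(8, -27)·P⁻¹ = [[-24, -270], [8, 81]] · [[3, 10], [1, 3]] = [[-342, -1050], [105, 323]].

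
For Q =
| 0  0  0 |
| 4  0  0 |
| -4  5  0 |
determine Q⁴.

[[0, 0, 0], [0, 0, 0], [0, 0, 0]]

Q is strictly triangular, hence nilpotent: Q³ = 0, so Q⁴ = 0.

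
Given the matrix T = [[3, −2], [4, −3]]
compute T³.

T² = [[1, 0], [0, 1]]
T³ = [[3, −2], [4, −3]]

[[3, −2], [4, −3]]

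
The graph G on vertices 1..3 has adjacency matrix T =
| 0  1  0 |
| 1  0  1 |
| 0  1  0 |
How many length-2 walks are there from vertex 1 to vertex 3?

The number of length-2 walks from vertex 1 to vertex 3 is entry (1,3) of T², where T is the adjacency matrix.
T² = [[1, 0, 1], [0, 2, 0], [1, 0, 1]]

1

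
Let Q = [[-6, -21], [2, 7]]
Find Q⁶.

[[-6, -21], [2, 7]]

Q² = Q (a projection; rank 1, trace 1), so Q⁶ = Q.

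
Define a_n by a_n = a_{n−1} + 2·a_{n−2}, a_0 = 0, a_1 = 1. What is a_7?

43

With companion matrix T = [[1, 2], [1, 0]], [a_n, a_{n−1}]ᵀ = T·[a_{n−1}, a_{n−2}]ᵀ, so [a_7, a_6]ᵀ = T⁶·[a_1, a_0]ᵀ.
T⁶ = [[43, 42], [21, 22]], giving [a_7, a_6]ᵀ = [[43], [21]].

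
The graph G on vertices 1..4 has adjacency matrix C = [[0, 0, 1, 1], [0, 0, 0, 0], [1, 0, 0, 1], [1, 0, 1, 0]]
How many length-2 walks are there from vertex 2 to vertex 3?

0

The number of length-2 walks from vertex 2 to vertex 3 is entry (2,3) of C², where C is the adjacency matrix.
C² = [[2, 0, 1, 1], [0, 0, 0, 0], [1, 0, 2, 1], [1, 0, 1, 2]]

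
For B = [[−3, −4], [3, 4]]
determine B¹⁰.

B² = B (a projection; rank 1, trace 1), so B¹⁰ = B.

[[−3, −4], [3, 4]]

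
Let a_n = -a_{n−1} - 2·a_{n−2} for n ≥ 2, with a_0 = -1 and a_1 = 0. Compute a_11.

With companion matrix M = [[-1, -2], [1, 0]], [a_n, a_{n−1}]ᵀ = M·[a_{n−1}, a_{n−2}]ᵀ, so [a_11, a_10]ᵀ = M¹⁰·[a_1, a_0]ᵀ.
M¹⁰ = [[23, -22], [11, 34]], giving [a_11, a_10]ᵀ = [[22], [-34]].

22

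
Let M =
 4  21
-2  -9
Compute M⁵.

tr M = -5 and det M = 6, so the characteristic polynomial is λ² − (-5)λ + (6) with roots -3 and -2.
Eigenvectors give P = [[-3, -7], [1, 2]] with P⁻¹ = [[2, 7], [-1, -3]], and M = P·diag(-3, -2)·P⁻¹.
Then M⁵ = P·diag(-243, -32)·P⁻¹ = [[729, 224], [-243, -64]] · [[2, 7], [-1, -3]] = [[1234, 4431], [-422, -1509]].

[[1234, 4431], [-422, -1509]]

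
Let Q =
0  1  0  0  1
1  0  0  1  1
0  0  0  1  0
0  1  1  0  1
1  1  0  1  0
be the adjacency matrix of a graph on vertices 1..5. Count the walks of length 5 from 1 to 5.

The number of length-5 walks from vertex 1 to vertex 5 is entry (1,5) of Q^5, where Q is the adjacency matrix.
Q^2 = [[2, 1, 0, 2, 1], [1, 3, 1, 1, 2], [0, 1, 1, 0, 1], [2, 1, 0, 3, 1], [1, 2, 1, 1, 3]]
Q^3 = [[2, 5, 2, 2, 5], [5, 4, 1, 6, 5], [2, 1, 0, 3, 1], [2, 6, 3, 2, 6], [5, 5, 1, 6, 4]]
Q^4 = [[10, 9, 2, 12, 9], [9, 16, 6, 10, 15], [2, 6, 3, 2, 6], [12, 10, 2, 15, 10], [9, 15, 6, 10, 16]]
Q^5 = [[18, 31, 12, 20, 31], [31, 34, 10, 37, 35], [12, 10, 2, 15, 10], [20, 37, 15, 22, 37], [31, 35, 10, 37, 34]]

31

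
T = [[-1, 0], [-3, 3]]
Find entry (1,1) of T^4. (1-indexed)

1

T^2 = [[1, 0], [-6, 9]]
T^3 = [[-1, 0], [-21, 27]]
T^4 = [[1, 0], [-60, 81]]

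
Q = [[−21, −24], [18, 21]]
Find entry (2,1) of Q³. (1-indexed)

tr Q = 0 and det Q = −9, so the characteristic polynomial is λ² − (0)λ + (−9) with roots 3 and −3.
Eigenvectors give P = [[−1, 4], [1, −3]] with P⁻¹ = [[3, 4], [1, 1]], and Q = P·diag(3, −3)·P⁻¹.
Then Q³ = P·diag(27, −27)·P⁻¹ = [[−27, −108], [27, 81]] · [[3, 4], [1, 1]] = [[−189, −216], [162, 189]].

162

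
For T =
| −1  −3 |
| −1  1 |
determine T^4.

[[16, 0], [0, 16]]

T^2 = [[4, 0], [0, 4]]
T^3 = [[−4, −12], [−4, 4]]
T^4 = [[16, 0], [0, 16]]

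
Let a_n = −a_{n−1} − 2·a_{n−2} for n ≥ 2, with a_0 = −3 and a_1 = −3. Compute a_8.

With companion matrix T = [[−1, −2], [1, 0]], [a_n, a_{n−1}]ᵀ = T·[a_{n−1}, a_{n−2}]ᵀ, so [a_8, a_7]ᵀ = T⁷·[a_1, a_0]ᵀ.
T⁷ = [[3, −14], [7, 10]], giving [a_8, a_7]ᵀ = [[33], [−51]].

33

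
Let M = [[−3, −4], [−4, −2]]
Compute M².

[[25, 20], [20, 20]]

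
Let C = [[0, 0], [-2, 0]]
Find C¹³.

[[0, 0], [0, 0]]

C is strictly triangular, hence nilpotent: C² = 0, so C¹³ = 0.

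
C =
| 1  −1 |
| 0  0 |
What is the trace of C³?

C² = [[1, −1], [0, 0]]
C³ = [[1, −1], [0, 0]]

1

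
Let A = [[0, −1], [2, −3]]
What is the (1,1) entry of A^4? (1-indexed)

−14

A^2 = [[−2, 3], [−6, 7]]
A^3 = [[6, −7], [14, −15]]
A^4 = [[−14, 15], [−30, 31]]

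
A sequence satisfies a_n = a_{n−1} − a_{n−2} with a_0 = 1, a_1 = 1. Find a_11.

With companion matrix Q = [[1, −1], [1, 0]], [a_n, a_{n−1}]ᵀ = Q·[a_{n−1}, a_{n−2}]ᵀ, so [a_11, a_10]ᵀ = Q^10·[a_1, a_0]ᵀ.
Q^10 = [[−1, 1], [−1, 0]], giving [a_11, a_10]ᵀ = [[0], [−1]].

0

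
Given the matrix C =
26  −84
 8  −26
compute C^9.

tr C = 0 and det C = −4, so the characteristic polynomial is λ² − (0)λ + (−4) with roots 2 and −2.
Eigenvectors give P = [[7, 3], [2, 1]] with P⁻¹ = [[1, −3], [−2, 7]], and C = P·diag(2, −2)·P⁻¹.
Then C^9 = P·diag(512, −512)·P⁻¹ = [[3584, −1536], [1024, −512]] · [[1, −3], [−2, 7]] = [[6656, −21504], [2048, −6656]].

[[6656, −21504], [2048, −6656]]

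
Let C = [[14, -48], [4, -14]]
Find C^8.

[[256, 0], [0, 256]]

tr C = 0 and det C = -4, so the characteristic polynomial is λ² − (0)λ + (-4) with roots -2 and 2.
Eigenvectors give P = [[3, 4], [1, 1]] with P⁻¹ = [[-1, 4], [1, -3]], and C = P·diag(-2, 2)·P⁻¹.
Then C^8 = P·diag(256, 256)·P⁻¹ = [[768, 1024], [256, 256]] · [[-1, 4], [1, -3]] = [[256, 0], [0, 256]].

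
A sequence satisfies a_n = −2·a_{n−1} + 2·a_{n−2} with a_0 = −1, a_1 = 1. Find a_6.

With companion matrix M = [[−2, 2], [1, 0]], [a_n, a_{n−1}]ᵀ = M·[a_{n−1}, a_{n−2}]ᵀ, so [a_6, a_5]ᵀ = M⁵·[a_1, a_0]ᵀ.
M⁵ = [[−120, 88], [44, −32]], giving [a_6, a_5]ᵀ = [[−208], [76]].

−208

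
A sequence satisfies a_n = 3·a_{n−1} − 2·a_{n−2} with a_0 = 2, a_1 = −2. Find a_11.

With companion matrix C = [[3, −2], [1, 0]], [a_n, a_{n−1}]ᵀ = C·[a_{n−1}, a_{n−2}]ᵀ, so [a_11, a_10]ᵀ = C^10·[a_1, a_0]ᵀ.
C^10 = [[2047, −2046], [1023, −1022]], giving [a_11, a_10]ᵀ = [[−8186], [−4090]].

−8186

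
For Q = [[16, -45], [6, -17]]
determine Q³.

tr Q = -1 and det Q = -2, so the characteristic polynomial is λ² − (-1)λ + (-2) with roots -2 and 1.
Eigenvectors give P = [[-5, 3], [-2, 1]] with P⁻¹ = [[1, -3], [2, -5]], and Q = P·diag(-2, 1)·P⁻¹.
Then Q³ = P·diag(-8, 1)·P⁻¹ = [[40, 3], [16, 1]] · [[1, -3], [2, -5]] = [[46, -135], [18, -53]].

[[46, -135], [18, -53]]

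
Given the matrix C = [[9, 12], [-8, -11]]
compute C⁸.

[[-13119, -19680], [13120, 19681]]

tr C = -2 and det C = -3, so the characteristic polynomial is λ² − (-2)λ + (-3) with roots 1 and -3.
Eigenvectors give P = [[-3, 1], [2, -1]] with P⁻¹ = [[-1, -1], [-2, -3]], and C = P·diag(1, -3)·P⁻¹.
Then C⁸ = P·diag(1, 6561)·P⁻¹ = [[-3, 6561], [2, -6561]] · [[-1, -1], [-2, -3]] = [[-13119, -19680], [13120, 19681]].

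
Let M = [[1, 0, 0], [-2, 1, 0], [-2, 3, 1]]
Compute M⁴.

M = I + N where N = [[0, 0, 0], [-2, 0, 0], [-2, 3, 0]] is strictly lower-triangular, so N³ = 0.
(I + N)⁴ = I + 4·N + 6·N² = [[1, 0, 0], [-8, 1, 0], [-44, 12, 1]].

[[1, 0, 0], [-8, 1, 0], [-44, 12, 1]]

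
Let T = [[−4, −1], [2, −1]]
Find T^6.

tr T = −5 and det T = 6, so the characteristic polynomial is λ² − (−5)λ + (6) with roots −2 and −3.
Eigenvectors give P = [[1, 1], [−2, −1]] with P⁻¹ = [[−1, −1], [2, 1]], and T = P·diag(−2, −3)·P⁻¹.
Then T^6 = P·diag(64, 729)·P⁻¹ = [[64, 729], [−128, −729]] · [[−1, −1], [2, 1]] = [[1394, 665], [−1330, −601]].

[[1394, 665], [−1330, −601]]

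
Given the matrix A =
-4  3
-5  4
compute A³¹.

A² = I (check: tr A = 0 and det A = -1), so A³¹ = A since 31 is odd.

[[-4, 3], [-5, 4]]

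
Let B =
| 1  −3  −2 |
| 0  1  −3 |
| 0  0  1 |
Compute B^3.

[[1, −9, 21], [0, 1, −9], [0, 0, 1]]

B = I + N where N = [[0, −3, −2], [0, 0, −3], [0, 0, 0]] is strictly upper-triangular, so N^3 = 0.
(I + N)^3 = I + 3·N + 3·N^2 = [[1, −9, 21], [0, 1, −9], [0, 0, 1]].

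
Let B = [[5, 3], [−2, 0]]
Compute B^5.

[[665, 633], [−422, −390]]

tr B = 5 and det B = 6, so the characteristic polynomial is λ² − (5)λ + (6) with roots 2 and 3.
Eigenvectors give P = [[−1, 3], [1, −2]] with P⁻¹ = [[2, 3], [1, 1]], and B = P·diag(2, 3)·P⁻¹.
Then B^5 = P·diag(32, 243)·P⁻¹ = [[−32, 729], [32, −486]] · [[2, 3], [1, 1]] = [[665, 633], [−422, −390]].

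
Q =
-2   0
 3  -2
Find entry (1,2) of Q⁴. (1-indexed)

Q² = [[4, 0], [-12, 4]]
Q³ = [[-8, 0], [36, -8]]
Q⁴ = [[16, 0], [-96, 16]]

0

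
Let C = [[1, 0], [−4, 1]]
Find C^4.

C = I + N where N = [[0, 0], [−4, 0]] is strictly lower-triangular, so N^2 = 0.
(I + N)^4 = I + 4·N = [[1, 0], [−16, 1]].

[[1, 0], [−16, 1]]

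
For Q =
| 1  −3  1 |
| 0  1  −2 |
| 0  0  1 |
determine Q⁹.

[[1, −27, 225], [0, 1, −18], [0, 0, 1]]

Q = I + N where N = [[0, −3, 1], [0, 0, −2], [0, 0, 0]] is strictly upper-triangular, so N³ = 0.
(I + N)⁹ = I + 9·N + 36·N² = [[1, −27, 225], [0, 1, −18], [0, 0, 1]].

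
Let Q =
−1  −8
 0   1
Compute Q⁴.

[[1, 0], [0, 1]]

Q² = I (check: tr Q = 0 and det Q = −1), so Q⁴ = I since 4 is even.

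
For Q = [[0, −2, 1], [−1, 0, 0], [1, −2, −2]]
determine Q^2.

[[3, −2, −2], [0, 2, −1], [0, 2, 5]]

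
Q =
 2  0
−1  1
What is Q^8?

tr Q = 3 and det Q = 2, so the characteristic polynomial is λ² − (3)λ + (2) with roots 1 and 2.
Eigenvectors give P = [[0, −1], [−1, 1]] with P⁻¹ = [[−1, −1], [−1, 0]], and Q = P·diag(1, 2)·P⁻¹.
Then Q^8 = P·diag(1, 256)·P⁻¹ = [[0, −256], [−1, 256]] · [[−1, −1], [−1, 0]] = [[256, 0], [−255, 1]].

[[256, 0], [−255, 1]]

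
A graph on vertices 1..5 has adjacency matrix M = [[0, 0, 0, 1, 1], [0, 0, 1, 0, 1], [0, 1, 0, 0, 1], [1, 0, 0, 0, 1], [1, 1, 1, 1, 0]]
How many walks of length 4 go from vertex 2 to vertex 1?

7

The number of length-4 walks from vertex 2 to vertex 1 is entry (2,1) of M⁴, where M is the adjacency matrix.
M² = [[2, 1, 1, 1, 1], [1, 2, 1, 1, 1], [1, 1, 2, 1, 1], [1, 1, 1, 2, 1], [1, 1, 1, 1, 4]]
M³ = [[2, 2, 2, 3, 5], [2, 2, 3, 2, 5], [2, 3, 2, 2, 5], [3, 2, 2, 2, 5], [5, 5, 5, 5, 4]]
M⁴ = [[8, 7, 7, 7, 9], [7, 8, 7, 7, 9], [7, 7, 8, 7, 9], [7, 7, 7, 8, 9], [9, 9, 9, 9, 20]]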